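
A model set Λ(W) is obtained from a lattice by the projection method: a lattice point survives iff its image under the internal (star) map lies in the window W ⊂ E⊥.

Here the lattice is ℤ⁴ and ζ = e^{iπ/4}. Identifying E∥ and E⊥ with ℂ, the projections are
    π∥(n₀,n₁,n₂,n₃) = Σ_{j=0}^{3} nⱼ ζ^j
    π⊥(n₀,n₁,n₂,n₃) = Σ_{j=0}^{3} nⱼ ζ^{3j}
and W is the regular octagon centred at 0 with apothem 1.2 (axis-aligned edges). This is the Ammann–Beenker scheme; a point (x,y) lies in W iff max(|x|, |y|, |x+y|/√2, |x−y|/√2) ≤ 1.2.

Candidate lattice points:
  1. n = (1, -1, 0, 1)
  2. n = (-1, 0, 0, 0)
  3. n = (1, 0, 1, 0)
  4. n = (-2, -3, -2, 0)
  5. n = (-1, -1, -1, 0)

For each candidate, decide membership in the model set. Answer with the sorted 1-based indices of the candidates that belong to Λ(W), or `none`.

2, 4, 5

With ζ = e^{iπ/4} the internal vectors are ζ^0,ζ^3,ζ^6,ζ^9.
#1 (1, -1, 0, 1): internal (2.41421, 0.00000); octagon support 2.41421 vs apothem 1.2 → ∉ W
#2 (-1, 0, 0, 0): internal (-1.00000, 0.00000); octagon support 1.00000 vs apothem 1.2 → ∈ W
#3 (1, 0, 1, 0): internal (1.00000, -1.00000); octagon support 1.41421 vs apothem 1.2 → ∉ W
#4 (-2, -3, -2, 0): internal (0.12132, -0.12132); octagon support 0.17157 vs apothem 1.2 → ∈ W
#5 (-1, -1, -1, 0): internal (-0.29289, 0.29289); octagon support 0.41421 vs apothem 1.2 → ∈ W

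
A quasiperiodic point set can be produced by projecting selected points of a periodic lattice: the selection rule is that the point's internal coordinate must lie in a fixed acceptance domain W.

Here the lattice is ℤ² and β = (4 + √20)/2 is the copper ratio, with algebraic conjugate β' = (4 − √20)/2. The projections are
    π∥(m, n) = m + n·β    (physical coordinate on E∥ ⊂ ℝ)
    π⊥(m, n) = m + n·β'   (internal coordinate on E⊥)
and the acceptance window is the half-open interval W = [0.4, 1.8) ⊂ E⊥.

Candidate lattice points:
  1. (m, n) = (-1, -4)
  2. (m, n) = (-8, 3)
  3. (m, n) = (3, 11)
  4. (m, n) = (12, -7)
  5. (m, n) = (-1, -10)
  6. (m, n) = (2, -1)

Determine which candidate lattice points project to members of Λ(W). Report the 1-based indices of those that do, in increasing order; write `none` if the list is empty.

β' = (4−√20)/2 ≈ -0.23607.
[1] lift (-1,-4): star map gives -0.05573; window check 0.4 ≤ -0.05573 < 1.8 is false → out
[2] lift (-8,3): star map gives -8.70820; window check 0.4 ≤ -8.70820 < 1.8 is false → out
[3] lift (3,11): star map gives 0.40325; window check 0.4 ≤ 0.40325 < 1.8 is true → IN Λ
[4] lift (12,-7): star map gives 13.65248; window check 0.4 ≤ 13.65248 < 1.8 is false → out
[5] lift (-1,-10): star map gives 1.36068; window check 0.4 ≤ 1.36068 < 1.8 is true → IN Λ
[6] lift (2,-1): star map gives 2.23607; window check 0.4 ≤ 2.23607 < 1.8 is false → out

3, 5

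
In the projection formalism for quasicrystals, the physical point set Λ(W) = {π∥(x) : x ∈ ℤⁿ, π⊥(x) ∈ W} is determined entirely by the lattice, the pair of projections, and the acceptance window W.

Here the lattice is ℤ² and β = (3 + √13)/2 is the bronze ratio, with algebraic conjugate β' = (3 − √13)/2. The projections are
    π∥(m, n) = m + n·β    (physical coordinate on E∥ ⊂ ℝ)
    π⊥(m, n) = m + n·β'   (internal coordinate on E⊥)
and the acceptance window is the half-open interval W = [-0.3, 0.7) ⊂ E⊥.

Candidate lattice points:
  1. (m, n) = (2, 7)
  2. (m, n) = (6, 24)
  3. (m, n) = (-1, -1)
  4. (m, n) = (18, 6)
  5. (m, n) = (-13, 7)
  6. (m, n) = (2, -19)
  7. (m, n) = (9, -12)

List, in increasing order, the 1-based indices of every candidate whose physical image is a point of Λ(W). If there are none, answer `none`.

1

Numerically β ≈ 3.302776 and β' = −1/β ≈ -0.302776.
[1] lift (2,7): star map gives -0.119429; window check -0.3 ≤ -0.119429 < 0.7 is true → IN Λ
[2] lift (6,24): star map gives -1.266615; window check -0.3 ≤ -1.266615 < 0.7 is false → out
[3] lift (-1,-1): star map gives -0.697224; window check -0.3 ≤ -0.697224 < 0.7 is false → out
[4] lift (18,6): star map gives 16.183346; window check -0.3 ≤ 16.183346 < 0.7 is false → out
[5] lift (-13,7): star map gives -15.119429; window check -0.3 ≤ -15.119429 < 0.7 is false → out
[6] lift (2,-19): star map gives 7.752737; window check -0.3 ≤ 7.752737 < 0.7 is false → out
[7] lift (9,-12): star map gives 12.633308; window check -0.3 ≤ 12.633308 < 0.7 is false → out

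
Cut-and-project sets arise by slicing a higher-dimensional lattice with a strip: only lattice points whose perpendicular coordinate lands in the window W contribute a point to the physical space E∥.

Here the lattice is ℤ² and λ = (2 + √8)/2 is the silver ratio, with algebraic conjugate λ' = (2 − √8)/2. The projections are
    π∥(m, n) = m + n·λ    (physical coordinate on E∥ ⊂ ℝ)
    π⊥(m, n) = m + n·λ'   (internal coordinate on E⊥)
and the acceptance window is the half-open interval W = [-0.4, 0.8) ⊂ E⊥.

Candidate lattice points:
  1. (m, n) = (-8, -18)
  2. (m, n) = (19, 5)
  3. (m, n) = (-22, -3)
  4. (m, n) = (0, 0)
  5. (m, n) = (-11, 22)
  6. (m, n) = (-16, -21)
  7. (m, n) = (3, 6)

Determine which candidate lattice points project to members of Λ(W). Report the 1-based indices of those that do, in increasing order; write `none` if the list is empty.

λ' = (2−√8)/2 ≈ -0.4142.
#1 (-8,-18): internal coord -8 + (-18)·λ' = -0.5442; -0.5442 ∉ [-0.4, 0.8) → out
#2 (19,5): internal coord 19 + (5)·λ' = +16.9289; +16.9289 ∉ [-0.4, 0.8) → out
#3 (-22,-3): internal coord -22 + (-3)·λ' = -20.7574; -20.7574 ∉ [-0.4, 0.8) → out
#4 (0,0): internal coord 0 + (0)·λ' = +0.0000; +0.0000 ∈ [-0.4, 0.8) → IN Λ
#5 (-11,22): internal coord -11 + (22)·λ' = -20.1127; -20.1127 ∉ [-0.4, 0.8) → out
#6 (-16,-21): internal coord -16 + (-21)·λ' = -7.3015; -7.3015 ∉ [-0.4, 0.8) → out
#7 (3,6): internal coord 3 + (6)·λ' = +0.5147; +0.5147 ∈ [-0.4, 0.8) → IN Λ

4, 7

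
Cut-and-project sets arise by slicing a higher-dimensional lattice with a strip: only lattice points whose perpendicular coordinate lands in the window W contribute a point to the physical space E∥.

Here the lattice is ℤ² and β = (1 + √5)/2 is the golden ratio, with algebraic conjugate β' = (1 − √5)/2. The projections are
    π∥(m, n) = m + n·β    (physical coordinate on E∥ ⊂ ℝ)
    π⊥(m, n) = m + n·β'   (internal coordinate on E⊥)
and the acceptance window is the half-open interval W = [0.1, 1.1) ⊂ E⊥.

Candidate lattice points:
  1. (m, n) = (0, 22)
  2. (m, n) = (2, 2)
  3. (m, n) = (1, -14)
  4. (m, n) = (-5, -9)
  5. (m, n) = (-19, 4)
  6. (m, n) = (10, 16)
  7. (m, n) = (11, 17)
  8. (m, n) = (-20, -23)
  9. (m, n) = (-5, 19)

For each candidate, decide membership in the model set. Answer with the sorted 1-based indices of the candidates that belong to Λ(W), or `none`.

Numerically β ≈ 1.6180 and β' = −1/β ≈ -0.6180.
[1] lift (0,22): star map gives -13.5967; window check 0.1 ≤ -13.5967 < 1.1 is false → out
[2] lift (2,2): star map gives 0.7639; window check 0.1 ≤ 0.7639 < 1.1 is true → IN Λ
[3] lift (1,-14): star map gives 9.6525; window check 0.1 ≤ 9.6525 < 1.1 is false → out
[4] lift (-5,-9): star map gives 0.5623; window check 0.1 ≤ 0.5623 < 1.1 is true → IN Λ
[5] lift (-19,4): star map gives -21.4721; window check 0.1 ≤ -21.4721 < 1.1 is false → out
[6] lift (10,16): star map gives 0.1115; window check 0.1 ≤ 0.1115 < 1.1 is true → IN Λ
[7] lift (11,17): star map gives 0.4934; window check 0.1 ≤ 0.4934 < 1.1 is true → IN Λ
[8] lift (-20,-23): star map gives -5.7852; window check 0.1 ≤ -5.7852 < 1.1 is false → out
[9] lift (-5,19): star map gives -16.7426; window check 0.1 ≤ -16.7426 < 1.1 is false → out

2, 4, 6, 7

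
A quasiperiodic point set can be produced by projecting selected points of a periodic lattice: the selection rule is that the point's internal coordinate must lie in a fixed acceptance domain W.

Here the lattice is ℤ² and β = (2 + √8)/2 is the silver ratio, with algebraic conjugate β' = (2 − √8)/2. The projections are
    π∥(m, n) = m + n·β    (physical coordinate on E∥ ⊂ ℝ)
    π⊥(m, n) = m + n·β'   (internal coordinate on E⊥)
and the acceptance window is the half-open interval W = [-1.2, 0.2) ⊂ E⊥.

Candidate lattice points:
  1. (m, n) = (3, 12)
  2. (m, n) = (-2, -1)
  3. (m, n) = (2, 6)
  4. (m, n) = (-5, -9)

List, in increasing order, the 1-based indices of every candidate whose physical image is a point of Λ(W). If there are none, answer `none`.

3

Compute β' = (2−√8)/2 = -0.4142, so π⊥(m,n) = m -0.4142·n.
candidate 1: (m,n)=(3,12) → π∥ = 3+12·β ≈ 31.9706, π⊥ = 3+12·β' ≈ -1.9706 ∉ [-1.2, 0.2) ⇒ out
candidate 2: (m,n)=(-2,-1) → π∥ = -2-1·β ≈ -4.4142, π⊥ = -2-1·β' ≈ -1.5858 ∉ [-1.2, 0.2) ⇒ out
candidate 3: (m,n)=(2,6) → π∥ = 2+6·β ≈ 16.4853, π⊥ = 2+6·β' ≈ -0.4853 ∈ [-1.2, 0.2) ⇒ IN Λ
candidate 4: (m,n)=(-5,-9) → π∥ = -5-9·β ≈ -26.7279, π⊥ = -5-9·β' ≈ -1.2721 ∉ [-1.2, 0.2) ⇒ out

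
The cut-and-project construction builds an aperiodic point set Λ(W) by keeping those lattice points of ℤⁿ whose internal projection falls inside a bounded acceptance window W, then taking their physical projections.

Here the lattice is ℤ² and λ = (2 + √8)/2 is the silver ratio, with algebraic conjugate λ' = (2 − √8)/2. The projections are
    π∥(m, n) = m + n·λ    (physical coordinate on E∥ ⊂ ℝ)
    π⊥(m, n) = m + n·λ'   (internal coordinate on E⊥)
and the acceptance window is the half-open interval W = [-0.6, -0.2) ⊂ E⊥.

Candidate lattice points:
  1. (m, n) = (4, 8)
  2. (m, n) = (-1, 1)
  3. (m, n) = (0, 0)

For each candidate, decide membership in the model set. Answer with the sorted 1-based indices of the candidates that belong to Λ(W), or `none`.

Compute λ' = (2−√8)/2 = -0.414214, so π⊥(m,n) = m -0.414214·n.
candidate 1: (m,n)=(4,8) → π∥ = 4+8·λ ≈ 23.313708, π⊥ = 4+8·λ' ≈ 0.686292 ∉ [-0.6, -0.2) ⇒ out
candidate 2: (m,n)=(-1,1) → π∥ = -1+1·λ ≈ 1.414214, π⊥ = -1+1·λ' ≈ -1.414214 ∉ [-0.6, -0.2) ⇒ out
candidate 3: (m,n)=(0,0) → π∥ = 0+0·λ ≈ 0.000000, π⊥ = 0+0·λ' ≈ 0.000000 ∉ [-0.6, -0.2) ⇒ out

none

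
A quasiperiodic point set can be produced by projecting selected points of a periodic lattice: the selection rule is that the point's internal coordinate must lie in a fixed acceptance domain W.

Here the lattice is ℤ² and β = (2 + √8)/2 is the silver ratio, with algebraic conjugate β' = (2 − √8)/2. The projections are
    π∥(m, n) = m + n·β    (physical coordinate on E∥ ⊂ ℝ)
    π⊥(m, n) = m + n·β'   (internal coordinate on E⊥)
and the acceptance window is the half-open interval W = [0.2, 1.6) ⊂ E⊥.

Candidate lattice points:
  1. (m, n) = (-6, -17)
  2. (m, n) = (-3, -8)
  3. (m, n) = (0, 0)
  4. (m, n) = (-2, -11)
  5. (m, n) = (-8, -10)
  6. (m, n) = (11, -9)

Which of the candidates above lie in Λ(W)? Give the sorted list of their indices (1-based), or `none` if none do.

1, 2

Numerically β ≈ 2.4142 and β' = −1/β ≈ -0.4142.
[1] lift (-6,-17): star map gives 1.0416; window check 0.2 ≤ 1.0416 < 1.6 is true → IN Λ
[2] lift (-3,-8): star map gives 0.3137; window check 0.2 ≤ 0.3137 < 1.6 is true → IN Λ
[3] lift (0,0): star map gives 0.0000; window check 0.2 ≤ 0.0000 < 1.6 is false → out
[4] lift (-2,-11): star map gives 2.5563; window check 0.2 ≤ 2.5563 < 1.6 is false → out
[5] lift (-8,-10): star map gives -3.8579; window check 0.2 ≤ -3.8579 < 1.6 is false → out
[6] lift (11,-9): star map gives 14.7279; window check 0.2 ≤ 14.7279 < 1.6 is false → out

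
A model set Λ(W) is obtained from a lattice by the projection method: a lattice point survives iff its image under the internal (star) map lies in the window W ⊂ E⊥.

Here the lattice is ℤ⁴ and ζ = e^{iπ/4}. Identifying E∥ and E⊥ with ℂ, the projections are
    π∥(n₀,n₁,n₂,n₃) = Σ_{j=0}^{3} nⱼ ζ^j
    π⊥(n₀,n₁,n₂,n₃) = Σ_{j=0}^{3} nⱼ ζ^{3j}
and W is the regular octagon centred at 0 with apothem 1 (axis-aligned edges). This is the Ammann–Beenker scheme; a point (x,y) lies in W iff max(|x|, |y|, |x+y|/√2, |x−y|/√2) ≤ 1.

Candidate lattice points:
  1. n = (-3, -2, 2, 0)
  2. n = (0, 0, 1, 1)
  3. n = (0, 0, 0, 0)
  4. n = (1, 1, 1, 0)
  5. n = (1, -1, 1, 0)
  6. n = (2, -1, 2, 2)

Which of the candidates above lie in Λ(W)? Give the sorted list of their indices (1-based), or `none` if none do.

2, 3, 4

π⊥(n) = n₀ + n₁ζ³ + n₂ζ⁶ + n₃ζ⁹ where ζ = e^{iπ/4}.
#1 (-3, -2, 2, 0): internal (-1.58579, -3.41421); octagon support 3.53553 vs apothem 1 → ∉ W
#2 (0, 0, 1, 1): internal (0.70711, -0.29289); octagon support 0.70711 vs apothem 1 → ∈ W
#3 (0, 0, 0, 0): internal (0.00000, 0.00000); octagon support 0.00000 vs apothem 1 → ∈ W
#4 (1, 1, 1, 0): internal (0.29289, -0.29289); octagon support 0.41421 vs apothem 1 → ∈ W
#5 (1, -1, 1, 0): internal (1.70711, -1.70711); octagon support 2.41421 vs apothem 1 → ∉ W
#6 (2, -1, 2, 2): internal (4.12132, -1.29289); octagon support 4.12132 vs apothem 1 → ∉ W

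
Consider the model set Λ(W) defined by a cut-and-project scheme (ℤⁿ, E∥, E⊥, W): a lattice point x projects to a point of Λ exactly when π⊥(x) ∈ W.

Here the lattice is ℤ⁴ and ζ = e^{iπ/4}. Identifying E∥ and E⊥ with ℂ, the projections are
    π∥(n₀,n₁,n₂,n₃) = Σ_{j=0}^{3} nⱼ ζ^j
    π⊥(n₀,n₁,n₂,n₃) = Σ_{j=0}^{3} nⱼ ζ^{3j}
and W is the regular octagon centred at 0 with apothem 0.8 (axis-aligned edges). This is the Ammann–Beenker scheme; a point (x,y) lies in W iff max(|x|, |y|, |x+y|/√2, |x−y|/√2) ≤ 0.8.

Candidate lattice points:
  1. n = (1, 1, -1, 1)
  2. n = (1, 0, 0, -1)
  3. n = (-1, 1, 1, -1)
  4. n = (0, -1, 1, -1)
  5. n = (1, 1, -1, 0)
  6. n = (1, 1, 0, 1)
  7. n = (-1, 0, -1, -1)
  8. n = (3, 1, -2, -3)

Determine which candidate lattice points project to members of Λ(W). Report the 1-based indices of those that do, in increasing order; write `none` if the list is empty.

With ζ = e^{iπ/4} the internal vectors are ζ^0,ζ^3,ζ^6,ζ^9.
candidate 1: n = (1, 1, -1, 1) → π⊥ ≈ (+1.000000, +2.414214); max(|x|,|y|,|x±y|/√2) = 2.414214 > 0.8 ⇒ ∉ W
candidate 2: n = (1, 0, 0, -1) → π⊥ ≈ (+0.292893, -0.707107); max(|x|,|y|,|x±y|/√2) = 0.707107 ≤ 0.8 ⇒ ∈ W
candidate 3: n = (-1, 1, 1, -1) → π⊥ ≈ (-2.414214, -1.000000); max(|x|,|y|,|x±y|/√2) = 2.414214 > 0.8 ⇒ ∉ W
candidate 4: n = (0, -1, 1, -1) → π⊥ ≈ (+0.000000, -2.414214); max(|x|,|y|,|x±y|/√2) = 2.414214 > 0.8 ⇒ ∉ W
candidate 5: n = (1, 1, -1, 0) → π⊥ ≈ (+0.292893, +1.707107); max(|x|,|y|,|x±y|/√2) = 1.707107 > 0.8 ⇒ ∉ W
candidate 6: n = (1, 1, 0, 1) → π⊥ ≈ (+1.000000, +1.414214); max(|x|,|y|,|x±y|/√2) = 1.707107 > 0.8 ⇒ ∉ W
candidate 7: n = (-1, 0, -1, -1) → π⊥ ≈ (-1.707107, +0.292893); max(|x|,|y|,|x±y|/√2) = 1.707107 > 0.8 ⇒ ∉ W
candidate 8: n = (3, 1, -2, -3) → π⊥ ≈ (+0.171573, +0.585786); max(|x|,|y|,|x±y|/√2) = 0.585786 ≤ 0.8 ⇒ ∈ W

2, 8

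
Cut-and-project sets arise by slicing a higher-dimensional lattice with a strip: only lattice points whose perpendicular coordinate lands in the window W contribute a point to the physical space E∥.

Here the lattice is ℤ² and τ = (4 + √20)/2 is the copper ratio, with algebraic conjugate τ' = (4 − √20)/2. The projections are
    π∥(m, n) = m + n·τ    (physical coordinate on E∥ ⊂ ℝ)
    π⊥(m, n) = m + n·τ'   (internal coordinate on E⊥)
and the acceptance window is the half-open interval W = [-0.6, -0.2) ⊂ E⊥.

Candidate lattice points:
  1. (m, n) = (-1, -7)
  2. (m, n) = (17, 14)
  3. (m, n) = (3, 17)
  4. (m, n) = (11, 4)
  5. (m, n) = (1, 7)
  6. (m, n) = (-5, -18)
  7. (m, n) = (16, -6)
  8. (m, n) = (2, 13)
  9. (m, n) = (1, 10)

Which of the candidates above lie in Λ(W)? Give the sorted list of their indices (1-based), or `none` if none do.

none

Numerically τ ≈ 4.236068 and τ' = −1/τ ≈ -0.236068.
#1 (-1,-7): internal coord -1 + (-7)·τ' = +0.652476; +0.652476 ∉ [-0.6, -0.2) → out
#2 (17,14): internal coord 17 + (14)·τ' = +13.695048; +13.695048 ∉ [-0.6, -0.2) → out
#3 (3,17): internal coord 3 + (17)·τ' = -1.013156; -1.013156 ∉ [-0.6, -0.2) → out
#4 (11,4): internal coord 11 + (4)·τ' = +10.055728; +10.055728 ∉ [-0.6, -0.2) → out
#5 (1,7): internal coord 1 + (7)·τ' = -0.652476; -0.652476 ∉ [-0.6, -0.2) → out
#6 (-5,-18): internal coord -5 + (-18)·τ' = -0.750776; -0.750776 ∉ [-0.6, -0.2) → out
#7 (16,-6): internal coord 16 + (-6)·τ' = +17.416408; +17.416408 ∉ [-0.6, -0.2) → out
#8 (2,13): internal coord 2 + (13)·τ' = -1.068884; -1.068884 ∉ [-0.6, -0.2) → out
#9 (1,10): internal coord 1 + (10)·τ' = -1.360680; -1.360680 ∉ [-0.6, -0.2) → out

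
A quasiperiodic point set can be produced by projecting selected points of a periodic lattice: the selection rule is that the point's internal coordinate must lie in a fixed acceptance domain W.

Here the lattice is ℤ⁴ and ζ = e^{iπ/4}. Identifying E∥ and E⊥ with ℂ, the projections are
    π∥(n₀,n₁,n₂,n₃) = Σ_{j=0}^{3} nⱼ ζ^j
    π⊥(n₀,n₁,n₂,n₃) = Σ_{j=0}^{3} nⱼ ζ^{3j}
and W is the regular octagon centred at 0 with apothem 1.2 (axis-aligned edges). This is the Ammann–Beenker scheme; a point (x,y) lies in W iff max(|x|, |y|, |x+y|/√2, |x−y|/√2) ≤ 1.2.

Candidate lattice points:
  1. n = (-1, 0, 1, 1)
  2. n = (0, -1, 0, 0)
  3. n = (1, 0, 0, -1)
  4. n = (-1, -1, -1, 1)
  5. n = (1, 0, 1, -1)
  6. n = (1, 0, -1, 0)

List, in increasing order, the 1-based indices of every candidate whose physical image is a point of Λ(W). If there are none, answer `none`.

Internal map: ζ^{3j} for j=0..3 gives (1,0), (−√2/2,√2/2), (0,−1), (√2/2,√2/2).
#1 (-1, 0, 1, 1): internal (-0.292893, -0.292893); octagon support 0.414214 vs apothem 1.2 → ∈ W
#2 (0, -1, 0, 0): internal (0.707107, -0.707107); octagon support 1.000000 vs apothem 1.2 → ∈ W
#3 (1, 0, 0, -1): internal (0.292893, -0.707107); octagon support 0.707107 vs apothem 1.2 → ∈ W
#4 (-1, -1, -1, 1): internal (0.414214, 1.000000); octagon support 1.000000 vs apothem 1.2 → ∈ W
#5 (1, 0, 1, -1): internal (0.292893, -1.707107); octagon support 1.707107 vs apothem 1.2 → ∉ W
#6 (1, 0, -1, 0): internal (1.000000, 1.000000); octagon support 1.414214 vs apothem 1.2 → ∉ W

1, 2, 3, 4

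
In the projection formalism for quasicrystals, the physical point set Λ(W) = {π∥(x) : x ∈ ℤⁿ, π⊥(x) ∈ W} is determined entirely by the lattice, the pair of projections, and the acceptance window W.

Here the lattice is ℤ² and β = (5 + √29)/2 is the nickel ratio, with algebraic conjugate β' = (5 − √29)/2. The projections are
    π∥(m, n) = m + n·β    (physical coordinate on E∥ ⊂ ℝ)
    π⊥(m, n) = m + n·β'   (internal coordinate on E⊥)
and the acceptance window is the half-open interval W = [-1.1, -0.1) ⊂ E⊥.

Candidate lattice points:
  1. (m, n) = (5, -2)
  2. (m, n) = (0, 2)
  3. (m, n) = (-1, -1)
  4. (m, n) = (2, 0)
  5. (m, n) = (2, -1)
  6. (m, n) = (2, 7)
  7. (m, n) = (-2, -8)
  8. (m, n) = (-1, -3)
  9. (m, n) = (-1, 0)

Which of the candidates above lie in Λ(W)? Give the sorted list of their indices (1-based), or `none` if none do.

Compute β' = (5−√29)/2 = -0.192582, so π⊥(m,n) = m -0.192582·n.
#1 (5,-2): internal coord 5 + (-2)·β' = +5.385165; +5.385165 ∉ [-1.1, -0.1) → out
#2 (0,2): internal coord 0 + (2)·β' = -0.385165; -0.385165 ∈ [-1.1, -0.1) → IN Λ
#3 (-1,-1): internal coord -1 + (-1)·β' = -0.807418; -0.807418 ∈ [-1.1, -0.1) → IN Λ
#4 (2,0): internal coord 2 + (0)·β' = +2.000000; +2.000000 ∉ [-1.1, -0.1) → out
#5 (2,-1): internal coord 2 + (-1)·β' = +2.192582; +2.192582 ∉ [-1.1, -0.1) → out
#6 (2,7): internal coord 2 + (7)·β' = +0.651923; +0.651923 ∉ [-1.1, -0.1) → out
#7 (-2,-8): internal coord -2 + (-8)·β' = -0.459341; -0.459341 ∈ [-1.1, -0.1) → IN Λ
#8 (-1,-3): internal coord -1 + (-3)·β' = -0.422253; -0.422253 ∈ [-1.1, -0.1) → IN Λ
#9 (-1,0): internal coord -1 + (0)·β' = -1.000000; -1.000000 ∈ [-1.1, -0.1) → IN Λ

2, 3, 7, 8, 9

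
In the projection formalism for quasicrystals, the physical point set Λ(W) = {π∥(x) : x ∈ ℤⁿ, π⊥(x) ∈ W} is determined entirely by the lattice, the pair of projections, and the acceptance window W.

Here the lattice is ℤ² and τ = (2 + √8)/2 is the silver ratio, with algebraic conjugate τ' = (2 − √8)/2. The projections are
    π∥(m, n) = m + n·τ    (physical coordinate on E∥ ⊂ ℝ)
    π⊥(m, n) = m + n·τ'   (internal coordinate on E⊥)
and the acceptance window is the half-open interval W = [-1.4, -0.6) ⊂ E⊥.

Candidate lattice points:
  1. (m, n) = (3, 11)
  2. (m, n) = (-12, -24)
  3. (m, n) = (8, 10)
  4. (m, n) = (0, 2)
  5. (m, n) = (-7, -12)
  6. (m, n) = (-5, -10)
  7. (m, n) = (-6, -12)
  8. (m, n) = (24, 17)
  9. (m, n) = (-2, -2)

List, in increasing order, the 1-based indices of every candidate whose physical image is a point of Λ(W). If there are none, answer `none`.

τ' = (2−√8)/2 ≈ -0.414214.
candidate 1: (m,n)=(3,11) → π∥ = 3+11·τ ≈ 29.556349, π⊥ = 3+11·τ' ≈ -1.556349 ∉ [-1.4, -0.6) ⇒ out
candidate 2: (m,n)=(-12,-24) → π∥ = -12-24·τ ≈ -69.941125, π⊥ = -12-24·τ' ≈ -2.058875 ∉ [-1.4, -0.6) ⇒ out
candidate 3: (m,n)=(8,10) → π∥ = 8+10·τ ≈ 32.142136, π⊥ = 8+10·τ' ≈ 3.857864 ∉ [-1.4, -0.6) ⇒ out
candidate 4: (m,n)=(0,2) → π∥ = 0+2·τ ≈ 4.828427, π⊥ = 0+2·τ' ≈ -0.828427 ∈ [-1.4, -0.6) ⇒ IN Λ
candidate 5: (m,n)=(-7,-12) → π∥ = -7-12·τ ≈ -35.970563, π⊥ = -7-12·τ' ≈ -2.029437 ∉ [-1.4, -0.6) ⇒ out
candidate 6: (m,n)=(-5,-10) → π∥ = -5-10·τ ≈ -29.142136, π⊥ = -5-10·τ' ≈ -0.857864 ∈ [-1.4, -0.6) ⇒ IN Λ
candidate 7: (m,n)=(-6,-12) → π∥ = -6-12·τ ≈ -34.970563, π⊥ = -6-12·τ' ≈ -1.029437 ∈ [-1.4, -0.6) ⇒ IN Λ
candidate 8: (m,n)=(24,17) → π∥ = 24+17·τ ≈ 65.041631, π⊥ = 24+17·τ' ≈ 16.958369 ∉ [-1.4, -0.6) ⇒ out
candidate 9: (m,n)=(-2,-2) → π∥ = -2-2·τ ≈ -6.828427, π⊥ = -2-2·τ' ≈ -1.171573 ∈ [-1.4, -0.6) ⇒ IN Λ

4, 6, 7, 9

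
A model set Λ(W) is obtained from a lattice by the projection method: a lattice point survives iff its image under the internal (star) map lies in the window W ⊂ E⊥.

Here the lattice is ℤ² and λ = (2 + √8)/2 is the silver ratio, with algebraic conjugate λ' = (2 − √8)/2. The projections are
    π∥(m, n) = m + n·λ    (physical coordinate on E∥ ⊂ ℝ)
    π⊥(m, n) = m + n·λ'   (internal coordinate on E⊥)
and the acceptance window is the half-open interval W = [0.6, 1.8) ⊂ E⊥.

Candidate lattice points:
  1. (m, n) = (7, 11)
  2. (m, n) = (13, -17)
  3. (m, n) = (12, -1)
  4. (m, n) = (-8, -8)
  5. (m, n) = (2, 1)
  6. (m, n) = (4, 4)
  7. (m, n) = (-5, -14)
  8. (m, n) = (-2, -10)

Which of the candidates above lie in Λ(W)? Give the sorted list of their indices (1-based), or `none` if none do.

Numerically λ ≈ 2.4142 and λ' = −1/λ ≈ -0.4142.
#1 (7,11): internal coord 7 + (11)·λ' = +2.4437; +2.4437 ∉ [0.6, 1.8) → out
#2 (13,-17): internal coord 13 + (-17)·λ' = +20.0416; +20.0416 ∉ [0.6, 1.8) → out
#3 (12,-1): internal coord 12 + (-1)·λ' = +12.4142; +12.4142 ∉ [0.6, 1.8) → out
#4 (-8,-8): internal coord -8 + (-8)·λ' = -4.6863; -4.6863 ∉ [0.6, 1.8) → out
#5 (2,1): internal coord 2 + (1)·λ' = +1.5858; +1.5858 ∈ [0.6, 1.8) → IN Λ
#6 (4,4): internal coord 4 + (4)·λ' = +2.3431; +2.3431 ∉ [0.6, 1.8) → out
#7 (-5,-14): internal coord -5 + (-14)·λ' = +0.7990; +0.7990 ∈ [0.6, 1.8) → IN Λ
#8 (-2,-10): internal coord -2 + (-10)·λ' = +2.1421; +2.1421 ∉ [0.6, 1.8) → out

5, 7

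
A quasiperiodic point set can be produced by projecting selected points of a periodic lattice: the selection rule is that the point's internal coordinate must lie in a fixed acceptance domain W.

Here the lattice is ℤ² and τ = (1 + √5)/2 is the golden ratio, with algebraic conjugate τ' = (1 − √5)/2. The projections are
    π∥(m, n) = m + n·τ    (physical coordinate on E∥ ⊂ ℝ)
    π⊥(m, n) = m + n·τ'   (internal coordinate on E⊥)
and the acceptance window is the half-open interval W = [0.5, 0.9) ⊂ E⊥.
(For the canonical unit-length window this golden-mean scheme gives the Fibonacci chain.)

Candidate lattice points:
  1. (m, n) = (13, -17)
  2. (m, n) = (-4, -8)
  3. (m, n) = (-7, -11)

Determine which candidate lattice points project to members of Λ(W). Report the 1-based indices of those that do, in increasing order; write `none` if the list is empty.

none

Numerically τ ≈ 1.61803 and τ' = −1/τ ≈ -0.61803.
#1 (13,-17): internal coord 13 + (-17)·τ' = +23.50658; +23.50658 ∉ [0.5, 0.9) → out
#2 (-4,-8): internal coord -4 + (-8)·τ' = +0.94427; +0.94427 ∉ [0.5, 0.9) → out
#3 (-7,-11): internal coord -7 + (-11)·τ' = -0.20163; -0.20163 ∉ [0.5, 0.9) → out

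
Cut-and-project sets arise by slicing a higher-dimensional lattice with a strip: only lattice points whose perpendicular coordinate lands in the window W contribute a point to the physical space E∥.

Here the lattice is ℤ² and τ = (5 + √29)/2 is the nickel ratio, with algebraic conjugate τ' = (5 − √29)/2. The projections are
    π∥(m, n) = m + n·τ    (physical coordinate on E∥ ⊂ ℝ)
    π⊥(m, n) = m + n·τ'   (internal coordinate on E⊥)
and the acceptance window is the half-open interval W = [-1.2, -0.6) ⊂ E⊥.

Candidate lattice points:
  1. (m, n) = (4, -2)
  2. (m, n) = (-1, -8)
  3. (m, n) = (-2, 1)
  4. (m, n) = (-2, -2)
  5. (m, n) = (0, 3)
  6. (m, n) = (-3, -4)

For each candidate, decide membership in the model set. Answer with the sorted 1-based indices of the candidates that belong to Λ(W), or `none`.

none

τ' = (5−√29)/2 ≈ -0.19258.
#1 (4,-2): internal coord 4 + (-2)·τ' = +4.38516; +4.38516 ∉ [-1.2, -0.6) → out
#2 (-1,-8): internal coord -1 + (-8)·τ' = +0.54066; +0.54066 ∉ [-1.2, -0.6) → out
#3 (-2,1): internal coord -2 + (1)·τ' = -2.19258; -2.19258 ∉ [-1.2, -0.6) → out
#4 (-2,-2): internal coord -2 + (-2)·τ' = -1.61484; -1.61484 ∉ [-1.2, -0.6) → out
#5 (0,3): internal coord 0 + (3)·τ' = -0.57775; -0.57775 ∉ [-1.2, -0.6) → out
#6 (-3,-4): internal coord -3 + (-4)·τ' = -2.22967; -2.22967 ∉ [-1.2, -0.6) → out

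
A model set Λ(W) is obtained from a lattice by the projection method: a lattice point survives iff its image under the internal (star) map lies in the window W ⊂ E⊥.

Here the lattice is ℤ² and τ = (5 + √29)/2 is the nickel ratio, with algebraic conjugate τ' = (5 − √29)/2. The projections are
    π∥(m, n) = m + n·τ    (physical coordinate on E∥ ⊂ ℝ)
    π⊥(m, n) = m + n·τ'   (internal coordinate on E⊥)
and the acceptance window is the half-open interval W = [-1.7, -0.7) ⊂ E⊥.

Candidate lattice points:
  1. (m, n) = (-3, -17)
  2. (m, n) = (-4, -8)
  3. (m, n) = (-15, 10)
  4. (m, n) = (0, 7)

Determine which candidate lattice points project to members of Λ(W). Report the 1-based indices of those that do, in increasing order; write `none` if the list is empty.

Compute τ' = (5−√29)/2 = -0.1926, so π⊥(m,n) = m -0.1926·n.
candidate 1: (m,n)=(-3,-17) → π∥ = -3-17·τ ≈ -91.2739, π⊥ = -3-17·τ' ≈ 0.2739 ∉ [-1.7, -0.7) ⇒ out
candidate 2: (m,n)=(-4,-8) → π∥ = -4-8·τ ≈ -45.5407, π⊥ = -4-8·τ' ≈ -2.4593 ∉ [-1.7, -0.7) ⇒ out
candidate 3: (m,n)=(-15,10) → π∥ = -15+10·τ ≈ 36.9258, π⊥ = -15+10·τ' ≈ -16.9258 ∉ [-1.7, -0.7) ⇒ out
candidate 4: (m,n)=(0,7) → π∥ = 0+7·τ ≈ 36.3481, π⊥ = 0+7·τ' ≈ -1.3481 ∈ [-1.7, -0.7) ⇒ IN Λ

4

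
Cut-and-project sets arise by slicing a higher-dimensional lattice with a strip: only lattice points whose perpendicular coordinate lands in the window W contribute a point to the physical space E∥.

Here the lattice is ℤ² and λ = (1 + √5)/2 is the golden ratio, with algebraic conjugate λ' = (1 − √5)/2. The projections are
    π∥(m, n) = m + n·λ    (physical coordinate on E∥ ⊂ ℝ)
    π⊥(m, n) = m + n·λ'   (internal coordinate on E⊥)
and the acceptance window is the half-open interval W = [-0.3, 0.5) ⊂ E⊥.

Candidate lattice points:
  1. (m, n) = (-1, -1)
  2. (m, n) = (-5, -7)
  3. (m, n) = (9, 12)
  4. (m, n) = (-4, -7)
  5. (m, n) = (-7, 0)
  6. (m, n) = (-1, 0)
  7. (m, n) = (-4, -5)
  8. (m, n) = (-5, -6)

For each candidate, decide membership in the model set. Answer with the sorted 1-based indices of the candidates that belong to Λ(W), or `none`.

4

λ' = (1−√5)/2 ≈ -0.61803.
candidate 1: (m,n)=(-1,-1) → π∥ = -1-1·λ ≈ -2.61803, π⊥ = -1-1·λ' ≈ -0.38197 ∉ [-0.3, 0.5) ⇒ out
candidate 2: (m,n)=(-5,-7) → π∥ = -5-7·λ ≈ -16.32624, π⊥ = -5-7·λ' ≈ -0.67376 ∉ [-0.3, 0.5) ⇒ out
candidate 3: (m,n)=(9,12) → π∥ = 9+12·λ ≈ 28.41641, π⊥ = 9+12·λ' ≈ 1.58359 ∉ [-0.3, 0.5) ⇒ out
candidate 4: (m,n)=(-4,-7) → π∥ = -4-7·λ ≈ -15.32624, π⊥ = -4-7·λ' ≈ 0.32624 ∈ [-0.3, 0.5) ⇒ IN Λ
candidate 5: (m,n)=(-7,0) → π∥ = -7+0·λ ≈ -7.00000, π⊥ = -7+0·λ' ≈ -7.00000 ∉ [-0.3, 0.5) ⇒ out
candidate 6: (m,n)=(-1,0) → π∥ = -1+0·λ ≈ -1.00000, π⊥ = -1+0·λ' ≈ -1.00000 ∉ [-0.3, 0.5) ⇒ out
candidate 7: (m,n)=(-4,-5) → π∥ = -4-5·λ ≈ -12.09017, π⊥ = -4-5·λ' ≈ -0.90983 ∉ [-0.3, 0.5) ⇒ out
candidate 8: (m,n)=(-5,-6) → π∥ = -5-6·λ ≈ -14.70820, π⊥ = -5-6·λ' ≈ -1.29180 ∉ [-0.3, 0.5) ⇒ out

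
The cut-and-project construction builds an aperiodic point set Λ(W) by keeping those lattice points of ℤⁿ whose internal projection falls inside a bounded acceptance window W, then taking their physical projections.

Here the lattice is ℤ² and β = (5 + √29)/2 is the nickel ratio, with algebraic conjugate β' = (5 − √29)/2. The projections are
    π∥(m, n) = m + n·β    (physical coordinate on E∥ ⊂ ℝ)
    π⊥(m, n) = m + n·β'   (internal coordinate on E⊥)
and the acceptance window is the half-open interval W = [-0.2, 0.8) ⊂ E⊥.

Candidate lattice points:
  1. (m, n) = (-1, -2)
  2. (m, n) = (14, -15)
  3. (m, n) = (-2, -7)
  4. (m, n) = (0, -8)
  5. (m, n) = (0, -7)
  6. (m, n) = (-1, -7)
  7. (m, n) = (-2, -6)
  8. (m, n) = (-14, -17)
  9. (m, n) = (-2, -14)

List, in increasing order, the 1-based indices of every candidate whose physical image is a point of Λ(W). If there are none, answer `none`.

β' = (5−√29)/2 ≈ -0.1926.
#1 (-1,-2): internal coord -1 + (-2)·β' = -0.6148; -0.6148 ∉ [-0.2, 0.8) → out
#2 (14,-15): internal coord 14 + (-15)·β' = +16.8887; +16.8887 ∉ [-0.2, 0.8) → out
#3 (-2,-7): internal coord -2 + (-7)·β' = -0.6519; -0.6519 ∉ [-0.2, 0.8) → out
#4 (0,-8): internal coord 0 + (-8)·β' = +1.5407; +1.5407 ∉ [-0.2, 0.8) → out
#5 (0,-7): internal coord 0 + (-7)·β' = +1.3481; +1.3481 ∉ [-0.2, 0.8) → out
#6 (-1,-7): internal coord -1 + (-7)·β' = +0.3481; +0.3481 ∈ [-0.2, 0.8) → IN Λ
#7 (-2,-6): internal coord -2 + (-6)·β' = -0.8445; -0.8445 ∉ [-0.2, 0.8) → out
#8 (-14,-17): internal coord -14 + (-17)·β' = -10.7261; -10.7261 ∉ [-0.2, 0.8) → out
#9 (-2,-14): internal coord -2 + (-14)·β' = +0.6962; +0.6962 ∈ [-0.2, 0.8) → IN Λ

6, 9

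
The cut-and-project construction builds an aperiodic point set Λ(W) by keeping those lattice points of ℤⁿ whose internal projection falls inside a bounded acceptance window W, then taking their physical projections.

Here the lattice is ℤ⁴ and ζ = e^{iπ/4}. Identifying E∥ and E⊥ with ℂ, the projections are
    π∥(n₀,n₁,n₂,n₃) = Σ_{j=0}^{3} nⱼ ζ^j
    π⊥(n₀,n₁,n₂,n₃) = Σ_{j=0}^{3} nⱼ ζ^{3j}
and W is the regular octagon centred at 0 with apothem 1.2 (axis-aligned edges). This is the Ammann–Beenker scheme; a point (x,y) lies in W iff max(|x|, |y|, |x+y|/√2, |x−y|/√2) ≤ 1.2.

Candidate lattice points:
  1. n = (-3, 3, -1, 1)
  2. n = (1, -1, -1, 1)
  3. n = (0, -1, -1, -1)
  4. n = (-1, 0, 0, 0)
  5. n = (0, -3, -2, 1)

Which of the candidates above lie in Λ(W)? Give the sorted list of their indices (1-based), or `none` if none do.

3, 4

With ζ = e^{iπ/4} the internal vectors are ζ^0,ζ^3,ζ^6,ζ^9.
candidate 1: n = (-3, 3, -1, 1) → π⊥ ≈ (-4.4142, +3.8284); max(|x|,|y|,|x±y|/√2) = 5.8284 > 1.2 ⇒ ∉ W
candidate 2: n = (1, -1, -1, 1) → π⊥ ≈ (+2.4142, +1.0000); max(|x|,|y|,|x±y|/√2) = 2.4142 > 1.2 ⇒ ∉ W
candidate 3: n = (0, -1, -1, -1) → π⊥ ≈ (+0.0000, -0.4142); max(|x|,|y|,|x±y|/√2) = 0.4142 ≤ 1.2 ⇒ ∈ W
candidate 4: n = (-1, 0, 0, 0) → π⊥ ≈ (-1.0000, +0.0000); max(|x|,|y|,|x±y|/√2) = 1.0000 ≤ 1.2 ⇒ ∈ W
candidate 5: n = (0, -3, -2, 1) → π⊥ ≈ (+2.8284, +0.5858); max(|x|,|y|,|x±y|/√2) = 2.8284 > 1.2 ⇒ ∉ W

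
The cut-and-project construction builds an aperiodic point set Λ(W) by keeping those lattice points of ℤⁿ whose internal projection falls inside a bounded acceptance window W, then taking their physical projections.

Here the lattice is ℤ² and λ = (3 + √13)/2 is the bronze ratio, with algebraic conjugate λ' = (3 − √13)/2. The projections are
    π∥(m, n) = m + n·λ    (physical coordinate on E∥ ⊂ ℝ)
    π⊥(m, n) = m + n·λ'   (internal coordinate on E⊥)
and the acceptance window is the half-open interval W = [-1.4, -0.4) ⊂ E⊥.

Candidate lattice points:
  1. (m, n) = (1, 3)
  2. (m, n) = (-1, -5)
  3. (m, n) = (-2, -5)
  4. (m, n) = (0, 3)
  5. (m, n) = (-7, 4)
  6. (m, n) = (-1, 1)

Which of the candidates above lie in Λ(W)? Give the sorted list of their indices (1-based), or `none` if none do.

Compute λ' = (3−√13)/2 = -0.30278, so π⊥(m,n) = m -0.30278·n.
[1] lift (1,3): star map gives 0.09167; window check -1.4 ≤ 0.09167 < -0.4 is false → out
[2] lift (-1,-5): star map gives 0.51388; window check -1.4 ≤ 0.51388 < -0.4 is false → out
[3] lift (-2,-5): star map gives -0.48612; window check -1.4 ≤ -0.48612 < -0.4 is true → IN Λ
[4] lift (0,3): star map gives -0.90833; window check -1.4 ≤ -0.90833 < -0.4 is true → IN Λ
[5] lift (-7,4): star map gives -8.21110; window check -1.4 ≤ -8.21110 < -0.4 is false → out
[6] lift (-1,1): star map gives -1.30278; window check -1.4 ≤ -1.30278 < -0.4 is true → IN Λ

3, 4, 6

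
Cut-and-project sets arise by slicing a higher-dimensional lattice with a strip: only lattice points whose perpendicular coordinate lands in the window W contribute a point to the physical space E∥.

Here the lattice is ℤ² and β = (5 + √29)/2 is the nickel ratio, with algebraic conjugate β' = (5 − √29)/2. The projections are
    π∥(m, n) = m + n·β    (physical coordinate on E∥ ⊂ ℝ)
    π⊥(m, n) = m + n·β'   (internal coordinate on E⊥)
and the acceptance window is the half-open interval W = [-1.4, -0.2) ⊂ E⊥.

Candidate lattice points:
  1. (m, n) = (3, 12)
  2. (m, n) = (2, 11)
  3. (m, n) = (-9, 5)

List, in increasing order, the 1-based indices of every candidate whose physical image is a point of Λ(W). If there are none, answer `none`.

Compute β' = (5−√29)/2 = -0.1926, so π⊥(m,n) = m -0.1926·n.
candidate 1: (m,n)=(3,12) → π∥ = 3+12·β ≈ 65.3110, π⊥ = 3+12·β' ≈ 0.6890 ∉ [-1.4, -0.2) ⇒ out
candidate 2: (m,n)=(2,11) → π∥ = 2+11·β ≈ 59.1184, π⊥ = 2+11·β' ≈ -0.1184 ∉ [-1.4, -0.2) ⇒ out
candidate 3: (m,n)=(-9,5) → π∥ = -9+5·β ≈ 16.9629, π⊥ = -9+5·β' ≈ -9.9629 ∉ [-1.4, -0.2) ⇒ out

none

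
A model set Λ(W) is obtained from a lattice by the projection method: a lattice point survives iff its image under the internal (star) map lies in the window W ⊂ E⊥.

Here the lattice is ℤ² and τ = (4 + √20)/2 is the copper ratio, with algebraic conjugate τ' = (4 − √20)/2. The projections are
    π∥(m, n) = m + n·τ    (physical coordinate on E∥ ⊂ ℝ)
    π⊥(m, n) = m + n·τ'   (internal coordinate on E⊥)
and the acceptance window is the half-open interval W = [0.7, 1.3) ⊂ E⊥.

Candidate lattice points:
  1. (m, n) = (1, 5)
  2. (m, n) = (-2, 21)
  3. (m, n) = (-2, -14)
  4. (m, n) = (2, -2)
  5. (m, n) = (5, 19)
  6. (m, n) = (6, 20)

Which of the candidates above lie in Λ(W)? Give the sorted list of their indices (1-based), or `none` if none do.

τ' = (4−√20)/2 ≈ -0.236068.
[1] lift (1,5): star map gives -0.180340; window check 0.7 ≤ -0.180340 < 1.3 is false → out
[2] lift (-2,21): star map gives -6.957428; window check 0.7 ≤ -6.957428 < 1.3 is false → out
[3] lift (-2,-14): star map gives 1.304952; window check 0.7 ≤ 1.304952 < 1.3 is false → out
[4] lift (2,-2): star map gives 2.472136; window check 0.7 ≤ 2.472136 < 1.3 is false → out
[5] lift (5,19): star map gives 0.514708; window check 0.7 ≤ 0.514708 < 1.3 is false → out
[6] lift (6,20): star map gives 1.278640; window check 0.7 ≤ 1.278640 < 1.3 is true → IN Λ

6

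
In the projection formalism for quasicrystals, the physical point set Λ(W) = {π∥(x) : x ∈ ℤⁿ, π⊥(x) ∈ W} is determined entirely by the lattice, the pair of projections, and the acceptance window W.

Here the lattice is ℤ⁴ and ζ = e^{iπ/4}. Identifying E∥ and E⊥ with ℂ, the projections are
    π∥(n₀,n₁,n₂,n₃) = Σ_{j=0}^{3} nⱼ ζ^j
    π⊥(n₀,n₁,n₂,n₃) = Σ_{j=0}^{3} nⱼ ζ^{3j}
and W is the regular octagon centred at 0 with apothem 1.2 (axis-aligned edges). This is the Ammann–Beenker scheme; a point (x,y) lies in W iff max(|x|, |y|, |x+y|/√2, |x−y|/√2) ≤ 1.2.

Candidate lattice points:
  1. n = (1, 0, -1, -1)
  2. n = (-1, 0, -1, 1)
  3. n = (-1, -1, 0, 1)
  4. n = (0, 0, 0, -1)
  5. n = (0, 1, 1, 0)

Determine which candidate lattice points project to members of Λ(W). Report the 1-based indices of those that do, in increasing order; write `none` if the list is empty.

1, 3, 4, 5

With ζ = e^{iπ/4} the internal vectors are ζ^0,ζ^3,ζ^6,ζ^9.
#1 (1, 0, -1, -1): internal (0.29289, 0.29289); octagon support 0.41421 vs apothem 1.2 → ∈ W
#2 (-1, 0, -1, 1): internal (-0.29289, 1.70711); octagon support 1.70711 vs apothem 1.2 → ∉ W
#3 (-1, -1, 0, 1): internal (0.41421, 0.00000); octagon support 0.41421 vs apothem 1.2 → ∈ W
#4 (0, 0, 0, -1): internal (-0.70711, -0.70711); octagon support 1.00000 vs apothem 1.2 → ∈ W
#5 (0, 1, 1, 0): internal (-0.70711, -0.29289); octagon support 0.70711 vs apothem 1.2 → ∈ W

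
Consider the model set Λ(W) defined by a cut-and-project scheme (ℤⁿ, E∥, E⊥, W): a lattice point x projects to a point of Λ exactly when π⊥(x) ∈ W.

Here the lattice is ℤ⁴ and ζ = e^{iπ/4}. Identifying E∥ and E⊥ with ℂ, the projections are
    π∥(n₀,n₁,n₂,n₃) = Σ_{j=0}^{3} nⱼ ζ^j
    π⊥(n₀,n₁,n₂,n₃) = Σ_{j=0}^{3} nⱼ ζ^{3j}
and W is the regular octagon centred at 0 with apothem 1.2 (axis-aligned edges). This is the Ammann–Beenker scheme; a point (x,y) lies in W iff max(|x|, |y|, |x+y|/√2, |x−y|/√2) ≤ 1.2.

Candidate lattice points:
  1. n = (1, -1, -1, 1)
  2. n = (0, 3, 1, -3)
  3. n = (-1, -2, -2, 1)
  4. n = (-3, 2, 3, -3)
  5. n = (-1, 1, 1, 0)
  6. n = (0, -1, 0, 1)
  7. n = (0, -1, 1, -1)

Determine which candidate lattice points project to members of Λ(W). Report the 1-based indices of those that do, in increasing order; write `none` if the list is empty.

none

With ζ = e^{iπ/4} the internal vectors are ζ^0,ζ^3,ζ^6,ζ^9.
candidate 1: n = (1, -1, -1, 1) → π⊥ ≈ (+2.414214, +1.000000); max(|x|,|y|,|x±y|/√2) = 2.414214 > 1.2 ⇒ ∉ W
candidate 2: n = (0, 3, 1, -3) → π⊥ ≈ (-4.242641, -1.000000); max(|x|,|y|,|x±y|/√2) = 4.242641 > 1.2 ⇒ ∉ W
candidate 3: n = (-1, -2, -2, 1) → π⊥ ≈ (+1.121320, +1.292893); max(|x|,|y|,|x±y|/√2) = 1.707107 > 1.2 ⇒ ∉ W
candidate 4: n = (-3, 2, 3, -3) → π⊥ ≈ (-6.535534, -3.707107); max(|x|,|y|,|x±y|/√2) = 7.242641 > 1.2 ⇒ ∉ W
candidate 5: n = (-1, 1, 1, 0) → π⊥ ≈ (-1.707107, -0.292893); max(|x|,|y|,|x±y|/√2) = 1.707107 > 1.2 ⇒ ∉ W
candidate 6: n = (0, -1, 0, 1) → π⊥ ≈ (+1.414214, +0.000000); max(|x|,|y|,|x±y|/√2) = 1.414214 > 1.2 ⇒ ∉ W
candidate 7: n = (0, -1, 1, -1) → π⊥ ≈ (+0.000000, -2.414214); max(|x|,|y|,|x±y|/√2) = 2.414214 > 1.2 ⇒ ∉ W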